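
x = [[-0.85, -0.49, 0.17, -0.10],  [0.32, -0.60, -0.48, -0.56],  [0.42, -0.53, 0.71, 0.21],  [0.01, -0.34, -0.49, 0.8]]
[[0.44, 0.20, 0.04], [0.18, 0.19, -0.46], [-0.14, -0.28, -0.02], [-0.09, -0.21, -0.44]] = x @ [[-0.38, -0.23, -0.19], [-0.22, 0.01, 0.42], [-0.07, -0.15, 0.43], [-0.24, -0.35, -0.11]]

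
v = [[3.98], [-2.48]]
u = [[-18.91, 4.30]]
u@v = [[-85.93]]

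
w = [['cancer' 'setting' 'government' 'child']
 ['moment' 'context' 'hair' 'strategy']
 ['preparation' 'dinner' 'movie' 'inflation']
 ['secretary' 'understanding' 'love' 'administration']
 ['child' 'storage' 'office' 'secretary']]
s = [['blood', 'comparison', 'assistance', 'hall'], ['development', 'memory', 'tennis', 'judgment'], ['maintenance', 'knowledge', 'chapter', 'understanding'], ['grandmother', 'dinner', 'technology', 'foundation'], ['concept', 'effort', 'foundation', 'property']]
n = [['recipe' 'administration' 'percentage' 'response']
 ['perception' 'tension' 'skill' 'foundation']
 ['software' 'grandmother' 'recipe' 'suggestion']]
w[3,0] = 'secretary'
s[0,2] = 'assistance'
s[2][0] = 'maintenance'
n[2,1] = 'grandmother'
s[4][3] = 'property'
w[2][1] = 'dinner'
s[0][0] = 'blood'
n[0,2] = 'percentage'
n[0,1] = 'administration'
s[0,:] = ['blood', 'comparison', 'assistance', 'hall']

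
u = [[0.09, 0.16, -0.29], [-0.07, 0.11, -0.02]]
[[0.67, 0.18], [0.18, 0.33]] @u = [[0.05,0.13,-0.2], [-0.01,0.07,-0.06]]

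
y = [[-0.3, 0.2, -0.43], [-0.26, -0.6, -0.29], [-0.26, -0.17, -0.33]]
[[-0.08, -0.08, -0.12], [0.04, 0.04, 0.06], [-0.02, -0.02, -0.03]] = y@ [[-0.18,-0.18,-0.26], [-0.11,-0.12,-0.17], [0.25,0.26,0.37]]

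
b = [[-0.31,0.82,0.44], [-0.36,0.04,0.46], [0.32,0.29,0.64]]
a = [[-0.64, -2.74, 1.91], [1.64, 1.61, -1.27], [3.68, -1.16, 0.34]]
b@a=[[3.16, 1.66, -1.48], [1.99, 0.52, -0.58], [2.63, -1.15, 0.46]]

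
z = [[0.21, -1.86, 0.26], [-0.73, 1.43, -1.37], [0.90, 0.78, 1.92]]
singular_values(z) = [2.8, 2.31, 0.0]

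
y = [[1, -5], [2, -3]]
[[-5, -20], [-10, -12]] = y @[[-5, 0], [0, 4]]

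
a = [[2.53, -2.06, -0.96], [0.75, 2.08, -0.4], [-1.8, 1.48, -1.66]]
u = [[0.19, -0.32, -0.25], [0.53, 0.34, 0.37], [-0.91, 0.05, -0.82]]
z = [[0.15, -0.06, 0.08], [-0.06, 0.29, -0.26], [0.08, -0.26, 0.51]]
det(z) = 0.01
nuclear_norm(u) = 2.13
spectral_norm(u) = 1.39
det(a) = -15.95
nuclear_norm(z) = 0.95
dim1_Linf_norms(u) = [0.32, 0.53, 0.91]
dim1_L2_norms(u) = [0.45, 0.73, 1.23]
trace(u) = -0.29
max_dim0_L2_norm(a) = 3.28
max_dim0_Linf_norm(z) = 0.51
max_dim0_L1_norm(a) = 5.62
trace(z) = 0.95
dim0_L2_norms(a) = [3.19, 3.28, 1.96]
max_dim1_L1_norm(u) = 1.78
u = z @ a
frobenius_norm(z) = 0.72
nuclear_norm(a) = 8.07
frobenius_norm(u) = 1.50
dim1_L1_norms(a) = [5.55, 3.23, 4.94]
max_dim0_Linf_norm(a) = 2.53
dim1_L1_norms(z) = [0.29, 0.61, 0.85]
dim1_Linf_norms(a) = [2.53, 2.08, 1.8]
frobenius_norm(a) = 4.98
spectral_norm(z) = 0.70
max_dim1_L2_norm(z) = 0.58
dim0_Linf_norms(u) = [0.91, 0.34, 0.82]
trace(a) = 2.95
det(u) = -0.17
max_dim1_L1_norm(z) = 0.85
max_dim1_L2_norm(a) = 3.4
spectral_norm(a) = 4.11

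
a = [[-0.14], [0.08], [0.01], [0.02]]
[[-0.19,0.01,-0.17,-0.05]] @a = [[0.02]]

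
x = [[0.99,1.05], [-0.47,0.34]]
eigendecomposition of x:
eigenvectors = [[0.83+0.00j, (0.83-0j)], [-0.26+0.49j, (-0.26-0.49j)]]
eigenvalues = [(0.66+0.62j), (0.66-0.62j)]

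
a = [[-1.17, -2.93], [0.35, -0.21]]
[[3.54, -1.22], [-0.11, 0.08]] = a@ [[-0.85, 0.39], [-0.87, 0.26]]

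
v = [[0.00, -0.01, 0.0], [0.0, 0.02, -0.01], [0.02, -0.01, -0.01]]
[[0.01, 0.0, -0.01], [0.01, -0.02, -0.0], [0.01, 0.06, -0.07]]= v@ [[-1.56,3.15,-1.42], [-0.88,-0.39,1.49], [-3.25,0.83,3.1]]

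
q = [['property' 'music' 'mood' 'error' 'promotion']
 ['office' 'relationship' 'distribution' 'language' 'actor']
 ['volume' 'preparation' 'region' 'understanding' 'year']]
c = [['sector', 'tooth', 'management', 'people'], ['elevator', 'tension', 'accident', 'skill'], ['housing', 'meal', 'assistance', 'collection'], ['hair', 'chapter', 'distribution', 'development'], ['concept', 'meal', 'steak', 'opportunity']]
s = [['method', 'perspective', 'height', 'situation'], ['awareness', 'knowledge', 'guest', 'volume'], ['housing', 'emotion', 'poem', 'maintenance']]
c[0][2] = 'management'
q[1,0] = 'office'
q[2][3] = 'understanding'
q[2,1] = 'preparation'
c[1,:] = ['elevator', 'tension', 'accident', 'skill']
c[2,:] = ['housing', 'meal', 'assistance', 'collection']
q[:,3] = ['error', 'language', 'understanding']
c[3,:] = ['hair', 'chapter', 'distribution', 'development']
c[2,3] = 'collection'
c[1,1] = 'tension'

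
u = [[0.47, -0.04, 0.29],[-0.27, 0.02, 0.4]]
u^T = [[0.47, -0.27], [-0.04, 0.02], [0.29, 0.4]]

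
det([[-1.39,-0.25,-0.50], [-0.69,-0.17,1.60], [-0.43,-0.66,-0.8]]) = -1.538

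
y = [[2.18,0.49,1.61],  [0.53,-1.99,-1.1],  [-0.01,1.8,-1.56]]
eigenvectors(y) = [[0.99+0.00j, (0.22+0.16j), (0.22-0.16j)], [0.11+0.00j, (0.12-0.61j), (0.12+0.61j)], [0.05+0.00j, -0.74+0.00j, -0.74-0.00j]]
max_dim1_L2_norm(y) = 2.75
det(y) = 13.00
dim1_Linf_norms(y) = [2.18, 1.99, 1.8]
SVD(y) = [[0.90, 0.07, -0.42], [-0.25, -0.72, -0.65], [-0.35, 0.70, -0.63]] @ diag([2.9413337019409114, 2.725627729815128, 1.6213603955596683]) @ [[0.63, 0.11, 0.77],[-0.08, 0.99, -0.07],[-0.77, -0.02, 0.63]]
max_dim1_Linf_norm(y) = 2.18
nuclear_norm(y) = 7.29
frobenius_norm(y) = 4.33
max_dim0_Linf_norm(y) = 2.18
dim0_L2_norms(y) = [2.24, 2.73, 2.5]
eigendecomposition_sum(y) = [[(2.21+0j), 0.57+0.00j, 0.76-0.00j], [(0.24+0j), (0.06+0j), 0.08-0.00j], [(0.11+0j), 0.03+0.00j, 0.04-0.00j]] + [[-0.02+0.06j, -0.04-0.51j, 0.43-0.09j], [(0.14-0.02j), -1.03+0.56j, (-0.59-0.8j)], [(-0.06-0.16j), (0.89+1.07j), (-0.8+0.87j)]] + [[(-0.02-0.06j), (-0.04+0.51j), (0.43+0.09j)], [0.14+0.02j, (-1.03-0.56j), -0.59+0.80j], [-0.06+0.16j, 0.89-1.07j, (-0.8-0.87j)]]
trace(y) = -1.37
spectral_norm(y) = 2.94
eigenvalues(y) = [(2.31+0j), (-1.84+1.49j), (-1.84-1.49j)]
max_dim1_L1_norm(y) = 4.28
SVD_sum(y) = [[1.67, 0.28, 2.05],[-0.46, -0.08, -0.56],[-0.64, -0.11, -0.79]] + [[-0.02, 0.19, -0.01], [0.17, -1.94, 0.13], [-0.16, 1.88, -0.13]] + [[0.53,0.02,-0.43], [0.82,0.02,-0.67], [0.79,0.02,-0.65]]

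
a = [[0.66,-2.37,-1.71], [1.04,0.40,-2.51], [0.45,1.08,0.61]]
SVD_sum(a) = [[0.77, -1.44, -2.26], [0.58, -1.09, -1.72], [-0.26, 0.48, 0.75]] + [[-0.33, -0.9, 0.46], [0.53, 1.48, -0.76], [0.24, 0.67, -0.34]] + [[0.21,-0.03,0.09], [-0.08,0.01,-0.03], [0.47,-0.07,0.2]]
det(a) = 4.52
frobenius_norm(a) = 4.27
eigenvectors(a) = [[(0.71+0j), 0.71-0.00j, 0.86+0.00j], [0.25-0.57j, (0.25+0.57j), (-0.31+0j)], [(-0.26-0.22j), (-0.26+0.22j), (0.4+0j)]]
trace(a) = 1.67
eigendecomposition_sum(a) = [[(0.16+0.66j), -1.06+0.65j, (-1.18-0.9j)], [(0.58+0.1j), 0.15+1.07j, -1.14+0.63j], [0.15-0.30j, 0.60+0.09j, 0.15+0.71j]] + [[0.16-0.66j, (-1.06-0.65j), -1.18+0.90j], [0.58-0.10j, (0.15-1.07j), -1.14-0.63j], [(0.15+0.3j), (0.6-0.09j), 0.15-0.71j]] + [[(0.33+0j), -0.26-0.00j, (0.65-0j)], [(-0.12-0j), 0.09+0.00j, -0.24+0.00j], [(0.15+0j), -0.12-0.00j, (0.3-0j)]]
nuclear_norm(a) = 6.38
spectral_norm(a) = 3.62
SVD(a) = [[0.77, 0.49, -0.41], [0.58, -0.80, 0.15], [-0.26, -0.36, -0.9]] @ diag([3.623803442137196, 2.191759372674285, 0.5688052962561407]) @ [[0.28, -0.52, -0.81], [-0.31, -0.85, 0.43], [-0.91, 0.13, -0.39]]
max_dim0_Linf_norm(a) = 2.51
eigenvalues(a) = [(0.47+2.44j), (0.47-2.44j), (0.73+0j)]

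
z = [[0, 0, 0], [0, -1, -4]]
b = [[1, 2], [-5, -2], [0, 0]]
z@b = [[0, 0], [5, 2]]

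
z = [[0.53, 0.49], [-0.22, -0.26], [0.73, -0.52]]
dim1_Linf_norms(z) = [0.53, 0.26, 0.73]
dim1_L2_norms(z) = [0.72, 0.34, 0.9]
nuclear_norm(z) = 1.69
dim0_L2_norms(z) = [0.93, 0.76]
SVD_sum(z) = [[0.41, -0.09], [-0.16, 0.03], [0.80, -0.17]] + [[0.12, 0.58], [-0.06, -0.29], [-0.07, -0.35]]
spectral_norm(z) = 0.94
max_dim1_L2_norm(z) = 0.9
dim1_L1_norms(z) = [1.02, 0.48, 1.25]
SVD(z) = [[-0.45, 0.78], [0.17, -0.40], [-0.88, -0.48]] @ diag([0.9356400575202648, 0.7515834502990838]) @ [[-0.98, 0.21], [0.21, 0.98]]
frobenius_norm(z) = 1.20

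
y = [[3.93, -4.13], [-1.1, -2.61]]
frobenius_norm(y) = 6.37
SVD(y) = [[-0.97, -0.24], [-0.24, 0.97]] @ diag([5.839539430733103, 2.5344978273640923]) @ [[-0.61, 0.79], [-0.79, -0.61]]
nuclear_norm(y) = 8.37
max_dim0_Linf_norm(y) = 4.13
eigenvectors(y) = [[0.99,0.50], [-0.15,0.87]]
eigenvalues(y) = [4.56, -3.24]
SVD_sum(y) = [[3.45, -4.5], [0.85, -1.11]] + [[0.48, 0.37], [-1.95, -1.50]]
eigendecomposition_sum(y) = [[4.19, -2.41],[-0.64, 0.37]] + [[-0.26, -1.72], [-0.46, -2.98]]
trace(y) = 1.32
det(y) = -14.80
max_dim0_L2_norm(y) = 4.89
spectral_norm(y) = 5.84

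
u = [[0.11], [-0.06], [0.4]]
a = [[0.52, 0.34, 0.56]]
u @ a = [[0.06,0.04,0.06], [-0.03,-0.02,-0.03], [0.21,0.14,0.22]]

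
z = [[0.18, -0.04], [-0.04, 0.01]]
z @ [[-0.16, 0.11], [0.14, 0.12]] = [[-0.03,0.01], [0.01,-0.00]]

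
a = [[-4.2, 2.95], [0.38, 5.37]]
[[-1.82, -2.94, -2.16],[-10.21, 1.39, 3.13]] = a@[[-0.86, 0.84, 0.88], [-1.84, 0.20, 0.52]]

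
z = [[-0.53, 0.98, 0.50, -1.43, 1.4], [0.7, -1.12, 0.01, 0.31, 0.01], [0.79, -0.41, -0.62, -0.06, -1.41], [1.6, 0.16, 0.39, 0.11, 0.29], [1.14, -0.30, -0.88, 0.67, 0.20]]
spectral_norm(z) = 3.10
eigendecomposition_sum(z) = [[(0.16-0j),(0.04+0j),(-0.1+0j),(-0-0j),(0.31+0j)], [0.07-0.00j,0.02+0.00j,(-0.05+0j),(-0-0j),0.14+0.00j], [(-0.32+0j),-0.08-0.00j,0.20+0.00j,0.00+0.00j,-0.63-0.00j], [(0.23-0j),(0.06+0j),(-0.14+0j),-0.00-0.00j,(0.44+0j)], [(0.51-0j),0.13+0.00j,(-0.31+0j),(-0.01-0j),0.99+0.00j]] + [[(-0.05+0.38j), 0.04+0.16j, (-0.06+0.23j), -0.40-0.14j, 0.15+0.07j], [0.17+0.04j, (0.07-0.01j), (0.1+0.04j), -0.08+0.17j, 0.04-0.07j], [0.19+0.31j, (0.13+0.09j), (0.1+0.21j), (-0.38+0.14j), 0.15-0.04j], [0.59-0.07j, 0.22-0.13j, (0.37-0j), -0.05+0.65j, (0.04-0.25j)], [0.07-0.10j, 0.01-0.05j, (0.05-0.06j), 0.10+0.10j, -0.03-0.04j]] + [[-0.05-0.38j, 0.04-0.16j, -0.06-0.23j, -0.40+0.14j, 0.15-0.07j],[(0.17-0.04j), (0.07+0.01j), 0.10-0.04j, -0.08-0.17j, (0.04+0.07j)],[0.19-0.31j, (0.13-0.09j), (0.1-0.21j), (-0.38-0.14j), 0.15+0.04j],[(0.59+0.07j), 0.22+0.13j, (0.37+0j), (-0.05-0.65j), 0.04+0.25j],[(0.07+0.1j), 0.01+0.05j, (0.05+0.06j), 0.10-0.10j, -0.03+0.04j]] + [[(-0.58+0j), 0.96+0.00j, (0.7+0j), (-0.65+0j), 0.77-0.00j], [0.27-0.00j, (-0.45-0j), (-0.33-0j), (0.3-0j), (-0.36+0j)], [0.73-0.00j, (-1.21-0j), -0.88-0.00j, (0.82-0j), -0.97+0.00j], [0.18-0.00j, -0.30-0.00j, (-0.22-0j), (0.21-0j), -0.24+0.00j], [0.49-0.00j, (-0.82-0j), (-0.59-0j), (0.55-0j), (-0.66+0j)]] + [[-0j,(-0.11-0j),(0.02-0j),(0.02+0j),(0.02-0j)], [(0.01-0j),(-0.84-0j),0.18-0.00j,0.17+0.00j,(0.15-0j)], [(-0.01+0j),(0.63+0j),-0.13+0.00j,(-0.12-0j),-0.11+0.00j], [-0j,-0.04-0.00j,(0.01-0j),0.01+0.00j,(0.01-0j)], [-0.01+0.00j,0.36+0.00j,-0.08+0.00j,(-0.07-0j),(-0.07+0j)]]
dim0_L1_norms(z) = [4.76, 2.97, 2.4, 2.58, 3.31]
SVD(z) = [[-0.7, -0.4, -0.28, 0.05, -0.52], [0.32, -0.19, 0.41, -0.61, -0.57], [0.47, 0.21, -0.78, -0.02, -0.36], [0.20, -0.77, -0.29, -0.27, 0.46], [0.39, -0.41, 0.23, 0.74, -0.27]] @ diag([3.099311305047956, 1.9049120469145548, 1.1736429765914347, 0.9097120535493861, 0.743347611179512]) @ [[0.56, -0.43, -0.29, 0.44, -0.48], [-0.76, -0.14, -0.14, 0.07, -0.61], [-0.32, -0.46, 0.02, 0.60, 0.57], [-0.06, 0.52, -0.80, 0.23, 0.17], [0.03, 0.57, 0.5, 0.62, -0.21]]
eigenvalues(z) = [(1.36+0j), (0.03+1.19j), (0.03-1.19j), (-2.36+0j), (-1.03+0j)]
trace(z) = -1.96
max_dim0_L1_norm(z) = 4.76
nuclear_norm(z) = 7.83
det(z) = 4.69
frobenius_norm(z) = 4.00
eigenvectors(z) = [[-0.24+0.00j, 0.12-0.45j, (0.12+0.45j), (0.52+0j), -0.10+0.00j], [(-0.11+0j), (-0.2-0.07j), (-0.2+0.07j), (-0.25+0j), (-0.75+0j)], [0.48+0.00j, (-0.19-0.4j), -0.19+0.40j, (-0.66+0j), (0.56+0j)], [(-0.34+0j), (-0.72+0j), -0.72-0.00j, (-0.17+0j), -0.03+0.00j], [(-0.76+0j), (-0.1+0.11j), -0.10-0.11j, (-0.45+0j), (0.33+0j)]]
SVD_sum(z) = [[-1.20, 0.92, 0.63, -0.94, 1.04],[0.56, -0.42, -0.29, 0.43, -0.48],[0.81, -0.62, -0.42, 0.63, -0.7],[0.35, -0.26, -0.18, 0.27, -0.30],[0.68, -0.52, -0.35, 0.53, -0.59]] + [[0.58, 0.11, 0.11, -0.06, 0.46],[0.28, 0.05, 0.05, -0.03, 0.22],[-0.30, -0.05, -0.06, 0.03, -0.24],[1.12, 0.2, 0.21, -0.11, 0.89],[0.59, 0.11, 0.11, -0.06, 0.47]] + [[0.11, 0.15, -0.01, -0.2, -0.19], [-0.15, -0.22, 0.01, 0.29, 0.28], [0.29, 0.42, -0.02, -0.55, -0.52], [0.11, 0.16, -0.01, -0.2, -0.19], [-0.09, -0.13, 0.01, 0.17, 0.16]] + [[-0.00, 0.02, -0.04, 0.01, 0.01], [0.03, -0.29, 0.44, -0.13, -0.1], [0.00, -0.01, 0.01, -0.00, -0.00], [0.01, -0.13, 0.20, -0.06, -0.04], [-0.04, 0.35, -0.54, 0.16, 0.12]] + [[-0.01, -0.22, -0.19, -0.24, 0.08], [-0.01, -0.24, -0.21, -0.26, 0.09], [-0.01, -0.15, -0.13, -0.17, 0.05], [0.01, 0.19, 0.17, 0.21, -0.07], [-0.01, -0.11, -0.1, -0.12, 0.04]]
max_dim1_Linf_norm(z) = 1.6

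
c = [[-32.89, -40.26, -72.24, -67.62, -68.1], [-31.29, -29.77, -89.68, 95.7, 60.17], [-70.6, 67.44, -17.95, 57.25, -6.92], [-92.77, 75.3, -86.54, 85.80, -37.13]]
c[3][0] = -92.77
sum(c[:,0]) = -227.55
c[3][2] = -86.54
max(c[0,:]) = -32.89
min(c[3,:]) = -92.77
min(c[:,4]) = -68.1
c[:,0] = [-32.89, -31.29, -70.6, -92.77]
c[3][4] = -37.13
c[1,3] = 95.7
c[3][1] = 75.3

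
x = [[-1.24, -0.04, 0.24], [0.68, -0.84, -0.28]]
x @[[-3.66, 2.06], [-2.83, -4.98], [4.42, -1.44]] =[[5.71, -2.7], [-1.35, 5.99]]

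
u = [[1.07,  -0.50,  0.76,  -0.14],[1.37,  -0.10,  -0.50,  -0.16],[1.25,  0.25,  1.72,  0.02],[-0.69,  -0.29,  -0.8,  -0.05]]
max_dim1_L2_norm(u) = 2.14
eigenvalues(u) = [(2.44+0j), (0.11+0.81j), (0.11-0.81j), (-0.02+0j)]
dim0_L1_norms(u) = [4.38, 1.14, 3.78, 0.37]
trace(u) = 2.64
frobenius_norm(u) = 3.15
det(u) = -0.04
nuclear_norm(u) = 4.77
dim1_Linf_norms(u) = [1.07, 1.37, 1.72, 0.8]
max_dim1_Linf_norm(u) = 1.72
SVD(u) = [[-0.47, -0.19, 0.83, -0.24], [-0.25, -0.91, -0.32, 0.12], [-0.75, 0.35, -0.20, 0.52], [0.38, -0.14, 0.42, 0.81]] @ diag([2.7563986446474047, 1.417526658195117, 0.57768573372598, 0.016244326443719353]) @ [[-0.75, -0.01, -0.67, 0.03], [-0.64, 0.22, 0.72, 0.13], [-0.15, -0.96, 0.19, -0.16], [-0.08, 0.18, 0.05, -0.98]]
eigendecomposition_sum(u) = [[(0.79-0j), -0.06+0.00j, 0.91+0.00j, -0.03+0.00j],  [0.19-0.00j, -0.01+0.00j, (0.22+0j), -0.01+0.00j],  [1.41-0.00j, -0.11+0.00j, 1.64+0.00j, (-0.06+0j)],  [-0.69+0.00j, (0.05-0j), -0.80-0.00j, 0.03-0.00j]] + [[0.14+0.27j, (-0.22+0.03j), (-0.07-0.17j), -0.05-0.03j], [0.59-0.13j, -0.04+0.43j, -0.36+0.06j, (-0.08+0.09j)], [(-0.08-0.24j), 0.18-0.00j, (0.04+0.15j), (0.04+0.03j)], [(-0+0.25j), -0.17-0.06j, (0.01-0.15j), (-0.03-0.04j)]] + [[0.14-0.27j, -0.22-0.03j, -0.07+0.17j, (-0.05+0.03j)], [0.59+0.13j, -0.04-0.43j, (-0.36-0.06j), -0.08-0.09j], [(-0.08+0.24j), (0.18+0j), (0.04-0.15j), (0.04-0.03j)], [-0.00-0.25j, -0.17+0.06j, 0.01+0.15j, (-0.03+0.04j)]] + [[-0j, -0.00+0.00j, -0.00+0.00j, -0.00+0.00j],[-0.00+0.00j, 0.00-0.00j, -0j, -0j],[(-0+0j), 0.00-0.00j, 0.00-0.00j, 0.00-0.00j],[(0.01-0j), -0.00+0.00j, (-0.02+0j), -0.02+0.00j]]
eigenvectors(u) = [[(0.44+0j), (-0.1-0.39j), (-0.1+0.39j), 0.09+0.00j], [(0.11+0j), (-0.79+0j), -0.79-0.00j, (-0.16+0j)], [0.80+0.00j, (0.04+0.32j), 0.04-0.32j, -0.05+0.00j], [-0.39+0.00j, (0.07-0.32j), 0.07+0.32j, (0.98+0j)]]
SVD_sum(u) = [[0.97, 0.02, 0.87, -0.03], [0.51, 0.01, 0.46, -0.02], [1.55, 0.03, 1.39, -0.05], [-0.78, -0.01, -0.7, 0.03]] + [[0.17, -0.06, -0.19, -0.04], [0.83, -0.29, -0.93, -0.17], [-0.32, 0.11, 0.36, 0.06], [0.13, -0.05, -0.15, -0.03]] + [[-0.07, -0.46, 0.09, -0.07],[0.03, 0.18, -0.03, 0.03],[0.02, 0.11, -0.02, 0.02],[-0.04, -0.23, 0.05, -0.04]] + [[0.00, -0.00, -0.00, 0.0], [-0.00, 0.00, 0.00, -0.0], [-0.00, 0.00, 0.0, -0.01], [-0.0, 0.0, 0.00, -0.01]]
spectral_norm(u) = 2.76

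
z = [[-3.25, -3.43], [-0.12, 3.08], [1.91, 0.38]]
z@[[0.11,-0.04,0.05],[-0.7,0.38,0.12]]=[[2.04, -1.17, -0.57], [-2.17, 1.18, 0.36], [-0.06, 0.07, 0.14]]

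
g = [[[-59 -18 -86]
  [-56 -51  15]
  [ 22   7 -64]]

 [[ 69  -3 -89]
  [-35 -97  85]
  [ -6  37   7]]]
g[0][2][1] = 7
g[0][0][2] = -86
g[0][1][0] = -56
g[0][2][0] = 22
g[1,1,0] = -35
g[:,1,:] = [[-56, -51, 15], [-35, -97, 85]]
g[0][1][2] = 15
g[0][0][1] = -18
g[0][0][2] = -86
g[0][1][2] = 15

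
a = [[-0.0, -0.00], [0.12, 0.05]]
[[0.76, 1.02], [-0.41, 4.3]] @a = [[0.12, 0.05], [0.52, 0.22]]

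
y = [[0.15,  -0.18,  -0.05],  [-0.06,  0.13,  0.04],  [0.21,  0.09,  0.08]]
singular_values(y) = [0.29, 0.24, 0.0]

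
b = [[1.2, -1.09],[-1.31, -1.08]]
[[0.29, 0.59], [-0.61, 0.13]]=b @ [[0.36,0.18], [0.13,-0.34]]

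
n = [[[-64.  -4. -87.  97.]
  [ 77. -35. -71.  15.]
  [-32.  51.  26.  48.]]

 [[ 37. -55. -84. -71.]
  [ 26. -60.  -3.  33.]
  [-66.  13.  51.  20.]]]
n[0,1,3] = 15.0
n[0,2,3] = 48.0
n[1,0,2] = -84.0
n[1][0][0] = 37.0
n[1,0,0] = 37.0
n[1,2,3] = 20.0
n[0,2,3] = 48.0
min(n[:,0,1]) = -55.0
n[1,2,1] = 13.0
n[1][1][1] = -60.0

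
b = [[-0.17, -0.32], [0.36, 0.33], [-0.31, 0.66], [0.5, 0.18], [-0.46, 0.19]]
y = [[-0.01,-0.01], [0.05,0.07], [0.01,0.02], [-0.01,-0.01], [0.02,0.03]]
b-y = [[-0.16, -0.31], [0.31, 0.26], [-0.32, 0.64], [0.51, 0.19], [-0.48, 0.16]]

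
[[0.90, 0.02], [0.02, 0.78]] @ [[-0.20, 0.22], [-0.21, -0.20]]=[[-0.18,0.19], [-0.17,-0.15]]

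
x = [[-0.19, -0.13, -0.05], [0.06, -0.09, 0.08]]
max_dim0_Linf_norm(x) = 0.19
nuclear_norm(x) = 0.37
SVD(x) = [[-1.00, 0.1], [0.10, 1.00]] @ diag([0.2363525516860417, 0.13318209831466465]) @ [[0.82, 0.51, 0.24],[0.31, -0.77, 0.56]]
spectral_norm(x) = 0.24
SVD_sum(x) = [[-0.19, -0.12, -0.06], [0.02, 0.01, 0.01]] + [[0.0, -0.01, 0.01], [0.04, -0.10, 0.07]]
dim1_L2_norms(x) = [0.24, 0.13]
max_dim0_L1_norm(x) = 0.25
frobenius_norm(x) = 0.27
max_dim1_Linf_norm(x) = 0.19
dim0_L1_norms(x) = [0.25, 0.22, 0.13]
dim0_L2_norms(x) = [0.2, 0.16, 0.09]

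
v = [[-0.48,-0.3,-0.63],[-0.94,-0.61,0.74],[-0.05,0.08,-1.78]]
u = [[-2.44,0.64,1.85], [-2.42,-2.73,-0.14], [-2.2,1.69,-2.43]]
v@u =[[3.28,  -0.55,  0.68], [2.14,  2.31,  -3.45], [3.84,  -3.26,  4.22]]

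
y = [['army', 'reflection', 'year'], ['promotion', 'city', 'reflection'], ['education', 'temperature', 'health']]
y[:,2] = ['year', 'reflection', 'health']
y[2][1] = 'temperature'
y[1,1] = 'city'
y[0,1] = 'reflection'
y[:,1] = ['reflection', 'city', 'temperature']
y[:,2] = ['year', 'reflection', 'health']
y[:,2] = ['year', 'reflection', 'health']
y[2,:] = ['education', 'temperature', 'health']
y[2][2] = 'health'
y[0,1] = 'reflection'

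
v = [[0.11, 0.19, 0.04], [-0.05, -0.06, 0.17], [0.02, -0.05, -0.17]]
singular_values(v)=[0.25, 0.23, 0.02]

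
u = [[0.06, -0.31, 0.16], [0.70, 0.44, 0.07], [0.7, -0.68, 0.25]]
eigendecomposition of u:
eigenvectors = [[0.31+0.00j, (0.3+0.04j), 0.30-0.04j], [-0.25+0.00j, 0.07-0.54j, (0.07+0.54j)], [(-0.92+0j), 0.78+0.00j, (0.78-0j)]]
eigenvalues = [(-0.17+0j), (0.46+0.5j), (0.46-0.5j)]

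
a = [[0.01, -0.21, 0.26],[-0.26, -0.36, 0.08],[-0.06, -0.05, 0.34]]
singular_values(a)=[0.57, 0.32, 0.11]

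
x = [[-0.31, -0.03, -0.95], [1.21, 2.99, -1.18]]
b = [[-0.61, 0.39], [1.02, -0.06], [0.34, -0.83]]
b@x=[[0.66, 1.18, 0.12],  [-0.39, -0.21, -0.90],  [-1.11, -2.49, 0.66]]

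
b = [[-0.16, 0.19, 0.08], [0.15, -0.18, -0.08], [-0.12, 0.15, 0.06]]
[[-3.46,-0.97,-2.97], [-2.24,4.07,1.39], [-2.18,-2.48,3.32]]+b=[[-3.62, -0.78, -2.89], [-2.09, 3.89, 1.31], [-2.30, -2.33, 3.38]]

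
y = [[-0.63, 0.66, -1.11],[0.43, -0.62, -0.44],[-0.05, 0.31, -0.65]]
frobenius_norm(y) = 1.83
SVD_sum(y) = [[-0.56, 0.70, -1.12],[0.05, -0.06, 0.1],[-0.27, 0.33, -0.53]] + [[-0.01, 0.01, 0.01], [0.41, -0.54, -0.54], [0.09, -0.12, -0.12]] + [[-0.06,-0.05,0.00], [-0.03,-0.02,0.00], [0.13,0.10,-0.00]]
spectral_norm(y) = 1.59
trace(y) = -1.90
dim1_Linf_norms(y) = [1.11, 0.62, 0.65]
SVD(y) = [[-0.90, 0.02, -0.43], [0.08, -0.98, -0.2], [-0.43, -0.22, 0.88]] @ diag([1.591893151179403, 0.8842021833828496, 0.18072823279474823]) @ [[0.39, -0.49, 0.78], [-0.47, 0.62, 0.63], [0.79, 0.61, -0.01]]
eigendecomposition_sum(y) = [[(-0.68+0j), (0.94-0j), -0.54+0.00j], [(0.31-0j), (-0.43+0j), 0.25-0.00j], [-0.21+0.00j, 0.29-0.00j, -0.17+0.00j]] + [[0.02+0.17j, -0.14+0.09j, -0.28-0.42j], [(0.06+0.14j), -0.10+0.11j, -0.34-0.28j], [(0.08+0.03j), (0.01+0.08j), (-0.24+0.03j)]] + [[(0.02-0.17j), -0.14-0.09j, -0.28+0.42j], [0.06-0.14j, (-0.1-0.11j), -0.34+0.28j], [(0.08-0.03j), (0.01-0.08j), -0.24-0.03j]]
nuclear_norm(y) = 2.66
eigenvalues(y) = [(-1.27+0j), (-0.31+0.32j), (-0.31-0.32j)]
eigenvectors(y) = [[0.88+0.00j,0.71+0.00j,(0.71-0j)], [(-0.4+0j),(0.59-0.18j),0.59+0.18j], [(0.27+0j),(0.15-0.31j),0.15+0.31j]]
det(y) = -0.25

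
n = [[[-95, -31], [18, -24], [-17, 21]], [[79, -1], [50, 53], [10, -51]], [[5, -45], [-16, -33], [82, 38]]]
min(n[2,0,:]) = -45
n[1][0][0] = 79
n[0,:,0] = [-95, 18, -17]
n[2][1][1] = -33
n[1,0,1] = -1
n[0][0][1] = -31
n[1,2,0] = 10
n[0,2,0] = -17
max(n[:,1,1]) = 53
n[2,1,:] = [-16, -33]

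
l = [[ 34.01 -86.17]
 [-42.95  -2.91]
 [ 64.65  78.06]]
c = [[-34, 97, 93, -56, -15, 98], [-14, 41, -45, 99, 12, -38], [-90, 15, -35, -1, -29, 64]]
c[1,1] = 41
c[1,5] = -38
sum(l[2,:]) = 142.71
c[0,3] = -56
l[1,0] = -42.95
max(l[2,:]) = 78.06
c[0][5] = 98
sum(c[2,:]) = -76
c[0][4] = -15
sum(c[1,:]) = 55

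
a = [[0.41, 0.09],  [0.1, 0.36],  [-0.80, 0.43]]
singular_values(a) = [0.97, 0.45]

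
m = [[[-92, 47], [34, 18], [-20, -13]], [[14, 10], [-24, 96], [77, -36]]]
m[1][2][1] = -36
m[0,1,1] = 18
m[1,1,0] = -24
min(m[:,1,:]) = -24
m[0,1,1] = 18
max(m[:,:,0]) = 77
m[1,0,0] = 14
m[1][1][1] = 96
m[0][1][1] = 18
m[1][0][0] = 14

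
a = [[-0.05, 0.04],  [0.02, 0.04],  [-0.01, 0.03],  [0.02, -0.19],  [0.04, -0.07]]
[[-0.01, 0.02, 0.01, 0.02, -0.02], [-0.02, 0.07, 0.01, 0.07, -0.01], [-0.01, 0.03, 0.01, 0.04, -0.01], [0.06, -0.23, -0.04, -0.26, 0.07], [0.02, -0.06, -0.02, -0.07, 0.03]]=a@ [[-0.10, 0.66, -0.06, 0.82, 0.07], [-0.33, 1.30, 0.22, 1.45, -0.37]]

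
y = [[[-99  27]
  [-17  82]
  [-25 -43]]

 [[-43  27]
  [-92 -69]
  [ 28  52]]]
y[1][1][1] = -69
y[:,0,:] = [[-99, 27], [-43, 27]]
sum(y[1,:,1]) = 10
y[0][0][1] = 27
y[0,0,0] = -99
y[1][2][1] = 52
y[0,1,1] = 82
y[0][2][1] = -43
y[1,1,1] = -69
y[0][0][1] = 27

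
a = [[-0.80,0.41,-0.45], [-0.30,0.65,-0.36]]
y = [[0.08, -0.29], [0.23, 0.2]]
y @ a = [[0.02, -0.16, 0.07], [-0.24, 0.22, -0.18]]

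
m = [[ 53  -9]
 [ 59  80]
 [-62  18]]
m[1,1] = 80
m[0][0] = 53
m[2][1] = 18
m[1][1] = 80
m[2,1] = 18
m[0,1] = -9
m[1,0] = 59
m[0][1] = -9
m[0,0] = 53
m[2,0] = -62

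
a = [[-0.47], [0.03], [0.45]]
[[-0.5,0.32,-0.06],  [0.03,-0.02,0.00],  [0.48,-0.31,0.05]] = a @ [[1.06, -0.69, 0.12]]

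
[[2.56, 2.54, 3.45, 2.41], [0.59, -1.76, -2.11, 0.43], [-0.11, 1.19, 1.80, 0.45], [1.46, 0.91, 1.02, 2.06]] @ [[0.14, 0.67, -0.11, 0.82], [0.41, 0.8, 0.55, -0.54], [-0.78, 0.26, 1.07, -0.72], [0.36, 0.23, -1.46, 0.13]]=[[-0.42,  5.2,  1.29,  -1.44],  [1.16,  -1.46,  -3.92,  3.01],  [-0.77,  1.45,  1.94,  -1.97],  [0.52,  2.45,  -1.58,  0.24]]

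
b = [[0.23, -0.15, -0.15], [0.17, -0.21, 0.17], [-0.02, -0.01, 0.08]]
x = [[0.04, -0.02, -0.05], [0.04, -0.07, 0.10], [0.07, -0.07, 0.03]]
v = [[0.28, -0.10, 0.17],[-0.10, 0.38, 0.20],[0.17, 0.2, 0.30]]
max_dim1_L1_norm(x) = 0.21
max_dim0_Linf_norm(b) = 0.23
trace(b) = 0.10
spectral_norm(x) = 0.16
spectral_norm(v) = 0.55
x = v @ b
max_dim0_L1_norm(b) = 0.42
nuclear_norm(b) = 0.63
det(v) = -0.00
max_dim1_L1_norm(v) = 0.68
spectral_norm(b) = 0.38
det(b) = -0.00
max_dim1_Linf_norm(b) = 0.23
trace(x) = -0.00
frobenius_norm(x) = 0.18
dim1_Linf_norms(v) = [0.28, 0.38, 0.3]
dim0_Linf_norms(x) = [0.07, 0.07, 0.1]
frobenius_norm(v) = 0.69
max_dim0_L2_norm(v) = 0.44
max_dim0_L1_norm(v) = 0.68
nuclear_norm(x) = 0.24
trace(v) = 0.96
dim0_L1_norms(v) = [0.55, 0.68, 0.67]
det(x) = -0.00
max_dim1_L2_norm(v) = 0.44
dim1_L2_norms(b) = [0.31, 0.32, 0.08]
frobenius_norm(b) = 0.45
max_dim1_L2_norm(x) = 0.13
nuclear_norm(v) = 0.96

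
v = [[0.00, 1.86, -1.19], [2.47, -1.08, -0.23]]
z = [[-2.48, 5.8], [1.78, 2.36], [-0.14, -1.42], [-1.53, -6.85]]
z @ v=[[14.33, -10.88, 1.62],[5.83, 0.76, -2.66],[-3.51, 1.27, 0.49],[-16.92, 4.55, 3.4]]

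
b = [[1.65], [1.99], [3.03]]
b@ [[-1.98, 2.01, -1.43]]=[[-3.27,3.32,-2.36], [-3.94,4.0,-2.85], [-6.0,6.09,-4.33]]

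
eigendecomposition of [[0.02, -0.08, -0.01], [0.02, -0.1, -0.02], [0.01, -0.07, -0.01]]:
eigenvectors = [[(0.51+0j), (0.81+0j), 0.81-0.00j],  [0.70+0.00j, (0.16-0.11j), 0.16+0.11j],  [(0.49+0j), -0.07+0.55j, -0.07-0.55j]]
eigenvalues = [(-0.1+0j), 0j, -0j]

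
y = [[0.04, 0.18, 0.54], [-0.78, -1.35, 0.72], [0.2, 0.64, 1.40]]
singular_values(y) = [1.72, 1.65, 0.0]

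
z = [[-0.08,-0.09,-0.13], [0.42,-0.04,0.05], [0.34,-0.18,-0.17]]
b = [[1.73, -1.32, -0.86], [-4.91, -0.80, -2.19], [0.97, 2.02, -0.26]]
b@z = [[-0.99, 0.05, -0.14], [-0.69, 0.87, 0.97], [0.68, -0.12, 0.02]]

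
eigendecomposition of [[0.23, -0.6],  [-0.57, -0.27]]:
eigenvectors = [[0.84, 0.56], [-0.54, 0.83]]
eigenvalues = [0.62, -0.66]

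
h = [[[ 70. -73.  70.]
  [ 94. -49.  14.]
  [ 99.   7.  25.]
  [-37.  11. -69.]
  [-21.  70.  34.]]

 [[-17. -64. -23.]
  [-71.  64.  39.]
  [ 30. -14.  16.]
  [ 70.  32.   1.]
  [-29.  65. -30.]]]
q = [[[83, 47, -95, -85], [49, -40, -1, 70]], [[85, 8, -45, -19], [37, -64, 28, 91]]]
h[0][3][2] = -69.0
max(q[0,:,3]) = 70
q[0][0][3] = -85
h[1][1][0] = -71.0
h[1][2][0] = 30.0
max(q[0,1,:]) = 70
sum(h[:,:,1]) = 49.0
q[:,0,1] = [47, 8]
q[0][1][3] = 70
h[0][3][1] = 11.0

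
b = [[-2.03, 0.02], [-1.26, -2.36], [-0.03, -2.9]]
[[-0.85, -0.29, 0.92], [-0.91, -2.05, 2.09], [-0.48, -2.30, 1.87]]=b@ [[0.42,0.15,-0.46],[0.16,0.79,-0.64]]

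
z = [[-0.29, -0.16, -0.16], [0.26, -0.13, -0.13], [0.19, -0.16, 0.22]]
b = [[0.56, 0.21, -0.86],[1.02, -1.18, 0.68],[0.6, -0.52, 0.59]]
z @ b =[[-0.42,0.21,0.05], [-0.06,0.28,-0.39], [0.08,0.11,-0.14]]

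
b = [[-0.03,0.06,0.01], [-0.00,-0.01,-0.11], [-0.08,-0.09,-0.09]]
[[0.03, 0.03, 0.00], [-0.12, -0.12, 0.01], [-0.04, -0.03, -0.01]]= b @ [[-0.69, -0.70, 0.10], [-0.07, -0.11, 0.12], [1.11, 1.11, -0.14]]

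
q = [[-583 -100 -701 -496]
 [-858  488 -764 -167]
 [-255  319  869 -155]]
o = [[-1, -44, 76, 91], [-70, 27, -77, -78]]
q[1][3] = -167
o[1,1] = 27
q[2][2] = 869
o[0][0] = -1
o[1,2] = -77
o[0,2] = 76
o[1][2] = -77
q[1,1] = 488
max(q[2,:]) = 869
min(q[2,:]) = -255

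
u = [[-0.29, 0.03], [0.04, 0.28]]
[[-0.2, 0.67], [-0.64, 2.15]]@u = [[0.08,0.18], [0.27,0.58]]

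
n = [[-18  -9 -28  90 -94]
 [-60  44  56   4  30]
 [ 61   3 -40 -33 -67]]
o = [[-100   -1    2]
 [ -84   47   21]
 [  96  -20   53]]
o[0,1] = -1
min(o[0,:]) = -100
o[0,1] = -1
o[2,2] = 53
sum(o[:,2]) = 76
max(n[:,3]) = 90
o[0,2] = 2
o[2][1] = -20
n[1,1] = 44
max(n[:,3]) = 90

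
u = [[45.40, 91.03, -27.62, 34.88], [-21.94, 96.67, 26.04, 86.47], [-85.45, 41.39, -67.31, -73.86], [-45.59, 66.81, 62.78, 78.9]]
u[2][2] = -67.31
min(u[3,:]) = -45.59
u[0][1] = 91.03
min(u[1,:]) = -21.94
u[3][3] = 78.9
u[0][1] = 91.03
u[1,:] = [-21.94, 96.67, 26.04, 86.47]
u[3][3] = 78.9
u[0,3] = 34.88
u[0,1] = 91.03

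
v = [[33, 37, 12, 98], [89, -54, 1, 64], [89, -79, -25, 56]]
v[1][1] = -54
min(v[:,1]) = -79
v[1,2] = 1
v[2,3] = 56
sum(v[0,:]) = 180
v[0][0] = 33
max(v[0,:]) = 98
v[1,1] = -54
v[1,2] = 1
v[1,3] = 64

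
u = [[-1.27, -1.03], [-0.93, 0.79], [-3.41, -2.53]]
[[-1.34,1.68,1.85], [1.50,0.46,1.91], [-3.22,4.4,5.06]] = u @ [[-0.25, -0.92, -1.75], [1.61, -0.50, 0.36]]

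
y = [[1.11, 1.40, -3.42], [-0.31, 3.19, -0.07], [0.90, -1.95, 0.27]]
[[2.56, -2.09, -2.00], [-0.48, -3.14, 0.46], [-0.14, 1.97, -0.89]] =y @ [[-0.31, 0.0, -0.95], [-0.20, -0.98, 0.06], [-0.93, 0.21, 0.30]]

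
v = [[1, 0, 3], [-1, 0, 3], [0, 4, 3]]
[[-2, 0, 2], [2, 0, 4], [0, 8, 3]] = v@[[-2, 0, -1], [0, 2, 0], [0, 0, 1]]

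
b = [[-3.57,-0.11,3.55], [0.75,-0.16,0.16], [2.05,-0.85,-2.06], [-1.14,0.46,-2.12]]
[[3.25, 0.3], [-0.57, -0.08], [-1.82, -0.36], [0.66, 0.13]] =b @[[-0.8,-0.07], [-0.05,0.21], [0.11,0.02]]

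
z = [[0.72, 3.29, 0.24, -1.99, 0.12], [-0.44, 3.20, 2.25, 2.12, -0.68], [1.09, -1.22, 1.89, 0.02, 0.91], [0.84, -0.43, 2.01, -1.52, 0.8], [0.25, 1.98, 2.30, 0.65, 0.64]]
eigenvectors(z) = [[(0.5+0j),(-0.75+0j),-0.75-0.00j,(0.72+0j),(-0.64+0j)], [0.55+0.00j,-0.02-0.47j,-0.02+0.47j,-0.06+0.00j,0.02+0.00j], [(0.22+0j),(0.27+0.26j),0.27-0.26j,-0.30+0.00j,0.03+0.00j], [(0.21+0j),(0.08+0.15j),0.08-0.15j,0.62+0.00j,0.05+0.00j], [(0.59+0j),(-0.08-0.2j),(-0.08+0.2j),0.11+0.00j,(0.76+0j)]]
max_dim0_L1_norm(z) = 10.12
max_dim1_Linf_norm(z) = 3.29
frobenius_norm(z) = 7.80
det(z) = -20.54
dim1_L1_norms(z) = [6.36, 8.69, 5.13, 5.6, 5.82]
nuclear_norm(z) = 14.16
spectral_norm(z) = 5.76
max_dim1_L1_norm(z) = 8.69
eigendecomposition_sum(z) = [[0.78+0.00j, (1.13-0j), 2.33+0.00j, (0.23-0j), 0.52+0.00j], [(0.86+0j), (1.24-0j), (2.58+0j), 0.26-0.00j, 0.58+0.00j], [0.34+0.00j, (0.5-0j), (1.03+0j), 0.10-0.00j, 0.23+0.00j], [0.32+0.00j, 0.47-0.00j, (0.97+0j), 0.10-0.00j, 0.22+0.00j], [0.92+0.00j, (1.34-0j), 2.77+0.00j, 0.28-0.00j, (0.62+0j)]] + [[(-0.14+1.02j),  0.97-1.54j,  (-1.51+0.16j),  (-0.47-1.43j),  -0.06+1.01j], [-0.64-0.06j,  (0.98+0.57j),  (-0.13-0.94j),  (0.88-0.33j),  (-0.63-0.01j)], [(0.4-0.32j),  -0.87+0.22j,  0.59+0.46j,  -0.32+0.67j,  0.36-0.34j], [0.22-0.09j,  (-0.41-0.02j),  (0.2+0.28j),  (-0.23+0.25j),  (0.2-0.1j)], [(-0.28+0.07j),  0.50+0.10j,  -0.20-0.38j,  0.33-0.27j,  (-0.27+0.09j)]] + [[-0.14-1.02j, 0.97+1.54j, (-1.51-0.16j), (-0.47+1.43j), (-0.06-1.01j)], [-0.64+0.06j, 0.98-0.57j, (-0.13+0.94j), 0.88+0.33j, (-0.63+0.01j)], [(0.4+0.32j), (-0.87-0.22j), (0.59-0.46j), (-0.32-0.67j), 0.36+0.34j], [(0.22+0.09j), (-0.41+0.02j), 0.20-0.28j, -0.23-0.25j, (0.2+0.1j)], [(-0.28-0.07j), 0.50-0.10j, -0.20+0.38j, (0.33+0.27j), -0.27-0.09j]] + [[0.11+0.00j, (-0.07-0j), (0.76+0j), -1.34-0.00j, (0.16+0j)], [(-0.01-0j), (0.01+0j), (-0.06-0j), 0.10+0.00j, (-0.01-0j)], [(-0.05-0j), 0.03+0.00j, (-0.32-0j), (0.56+0j), -0.07-0.00j], [(0.09+0j), -0.06-0.00j, (0.66+0j), (-1.16-0j), 0.14+0.00j], [0.02+0.00j, (-0.01-0j), (0.12+0j), (-0.2-0j), 0.02+0.00j]] + [[0.11+0.00j, (0.3-0j), (0.17-0j), (0.06-0j), (-0.45+0j)], [(-0-0j), -0.01+0.00j, (-0.01+0j), -0.00+0.00j, (0.02-0j)], [-0.00-0.00j, -0.01+0.00j, (-0.01+0j), (-0+0j), 0.02-0.00j], [(-0.01-0j), -0.02+0.00j, (-0.01+0j), -0.01+0.00j, (0.04-0j)], [-0.13-0.00j, -0.35+0.00j, (-0.2+0j), (-0.07+0j), 0.53-0.00j]]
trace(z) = 4.93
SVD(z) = [[-0.45, -0.05, -0.83, -0.19, -0.25], [-0.72, -0.23, 0.44, 0.33, -0.36], [-0.01, 0.65, 0.23, -0.48, -0.54], [-0.1, 0.69, -0.19, 0.68, 0.14], [-0.52, 0.23, 0.15, -0.4, 0.70]] @ diag([5.762556603888043, 3.844778373607085, 3.512543012325897, 0.6162221210579737, 0.4284069664570161]) @ [[-0.04, -0.83, -0.54, -0.14, 0.0],[0.37, -0.4, 0.68, -0.33, 0.37],[-0.19, -0.36, 0.34, 0.85, -0.07],[-0.54, -0.15, 0.37, -0.38, -0.64],[-0.73, 0.05, 0.01, -0.09, 0.67]]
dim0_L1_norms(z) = [3.34, 10.12, 8.69, 6.3, 3.15]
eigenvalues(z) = [(3.77+0j), (0.94+2.39j), (0.94-2.39j), (-1.34+0j), (0.62+0j)]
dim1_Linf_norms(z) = [3.29, 3.2, 1.89, 2.01, 2.3]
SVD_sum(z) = [[0.10, 2.14, 1.41, 0.37, -0.01], [0.16, 3.43, 2.26, 0.60, -0.01], [0.00, 0.05, 0.04, 0.01, -0.00], [0.02, 0.46, 0.3, 0.08, -0.0], [0.12, 2.47, 1.63, 0.43, -0.01]] + [[-0.08, 0.08, -0.14, 0.07, -0.08], [-0.32, 0.36, -0.60, 0.29, -0.33], [0.91, -1.01, 1.69, -0.82, 0.93], [0.96, -1.07, 1.78, -0.87, 0.98], [0.32, -0.35, 0.59, -0.29, 0.32]] + [[0.55, 1.06, -0.99, -2.48, 0.2], [-0.29, -0.55, 0.51, 1.30, -0.1], [-0.15, -0.3, 0.28, 0.70, -0.06], [0.13, 0.24, -0.22, -0.57, 0.05], [-0.1, -0.19, 0.18, 0.44, -0.04]] + [[0.06, 0.02, -0.04, 0.05, 0.08], [-0.11, -0.03, 0.07, -0.08, -0.13], [0.16, 0.05, -0.11, 0.11, 0.19], [-0.23, -0.06, 0.15, -0.16, -0.27], [0.13, 0.04, -0.09, 0.09, 0.16]] + [[0.08, -0.01, -0.0, 0.01, -0.07], [0.11, -0.01, -0.0, 0.01, -0.1], [0.17, -0.01, -0.0, 0.02, -0.16], [-0.04, 0.00, 0.00, -0.01, 0.04], [-0.22, 0.01, 0.0, -0.03, 0.20]]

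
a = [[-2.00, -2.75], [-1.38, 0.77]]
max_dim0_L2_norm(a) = 2.86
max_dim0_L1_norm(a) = 3.52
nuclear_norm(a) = 4.97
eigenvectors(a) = [[-0.94, 0.59], [-0.34, -0.81]]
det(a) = -5.33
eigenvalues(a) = [-3.01, 1.78]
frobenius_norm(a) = 3.75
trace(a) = -1.23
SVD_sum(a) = [[-2.09, -2.68],[-0.15, -0.19]] + [[0.09, -0.07],[-1.23, 0.96]]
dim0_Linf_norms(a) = [2.0, 2.75]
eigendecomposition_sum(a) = [[-2.37, -1.73], [-0.87, -0.63]] + [[0.37,  -1.02],[-0.51,  1.40]]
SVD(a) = [[-1.00, -0.07], [-0.07, 1.0]] @ diag([3.4070237726727903, 1.5658828220663468]) @ [[0.61, 0.79], [-0.79, 0.61]]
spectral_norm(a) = 3.41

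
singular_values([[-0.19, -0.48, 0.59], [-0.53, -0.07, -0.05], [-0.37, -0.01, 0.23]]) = [0.87, 0.55, 0.16]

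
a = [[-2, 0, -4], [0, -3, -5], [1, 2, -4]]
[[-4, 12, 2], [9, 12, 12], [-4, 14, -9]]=a@[[2, 0, -1], [-3, 1, -4], [0, -3, 0]]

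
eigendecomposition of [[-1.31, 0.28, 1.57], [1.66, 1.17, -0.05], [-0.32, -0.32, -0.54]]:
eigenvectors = [[0.0,-0.82,0.66], [-0.98,0.56,-0.62], [0.18,-0.12,0.42]]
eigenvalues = [1.17, -1.28, -0.57]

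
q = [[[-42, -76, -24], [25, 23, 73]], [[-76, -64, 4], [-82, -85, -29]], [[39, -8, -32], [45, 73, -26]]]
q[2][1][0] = 45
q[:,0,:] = [[-42, -76, -24], [-76, -64, 4], [39, -8, -32]]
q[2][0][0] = 39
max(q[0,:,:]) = 73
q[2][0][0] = 39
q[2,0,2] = -32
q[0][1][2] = 73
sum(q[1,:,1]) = -149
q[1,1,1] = -85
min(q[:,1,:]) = -85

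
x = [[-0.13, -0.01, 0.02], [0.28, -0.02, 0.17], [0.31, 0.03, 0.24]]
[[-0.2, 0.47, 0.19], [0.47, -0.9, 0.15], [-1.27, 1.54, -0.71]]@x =[[0.22, -0.00, 0.12], [-0.27, 0.02, -0.11], [0.38, -0.04, 0.07]]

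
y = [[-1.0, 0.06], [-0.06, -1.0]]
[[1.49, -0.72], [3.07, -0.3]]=y @[[-1.67, 0.74], [-2.97, 0.26]]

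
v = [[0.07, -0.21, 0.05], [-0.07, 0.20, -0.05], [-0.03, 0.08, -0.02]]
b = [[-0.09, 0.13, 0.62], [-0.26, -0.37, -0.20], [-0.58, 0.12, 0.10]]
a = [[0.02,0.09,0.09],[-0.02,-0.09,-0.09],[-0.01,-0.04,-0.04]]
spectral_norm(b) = 0.73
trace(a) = -0.11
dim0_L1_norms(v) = [0.17, 0.49, 0.12]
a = v @ b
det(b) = -0.13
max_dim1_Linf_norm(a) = 0.09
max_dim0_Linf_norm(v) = 0.21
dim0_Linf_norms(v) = [0.07, 0.21, 0.05]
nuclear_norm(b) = 1.65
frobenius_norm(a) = 0.19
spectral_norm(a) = 0.19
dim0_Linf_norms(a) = [0.02, 0.09, 0.09]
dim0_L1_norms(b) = [0.93, 0.62, 0.92]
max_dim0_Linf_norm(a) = 0.09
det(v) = -0.00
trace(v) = 0.25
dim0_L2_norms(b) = [0.64, 0.41, 0.66]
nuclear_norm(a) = 0.19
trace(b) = -0.36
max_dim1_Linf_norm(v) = 0.21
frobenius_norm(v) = 0.33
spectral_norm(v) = 0.33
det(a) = 0.00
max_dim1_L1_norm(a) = 0.2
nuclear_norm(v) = 0.33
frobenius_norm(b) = 1.01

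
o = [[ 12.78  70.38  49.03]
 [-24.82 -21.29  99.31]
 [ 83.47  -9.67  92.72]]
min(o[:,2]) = 49.03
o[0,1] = 70.38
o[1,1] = -21.29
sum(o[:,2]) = 241.06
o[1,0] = -24.82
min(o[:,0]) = -24.82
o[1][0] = -24.82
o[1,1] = -21.29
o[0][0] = 12.78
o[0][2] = 49.03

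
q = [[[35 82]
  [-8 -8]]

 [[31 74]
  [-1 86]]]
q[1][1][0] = -1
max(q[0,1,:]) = -8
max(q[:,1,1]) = 86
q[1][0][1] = 74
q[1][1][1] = 86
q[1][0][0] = 31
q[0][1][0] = -8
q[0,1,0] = -8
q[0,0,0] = 35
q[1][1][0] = -1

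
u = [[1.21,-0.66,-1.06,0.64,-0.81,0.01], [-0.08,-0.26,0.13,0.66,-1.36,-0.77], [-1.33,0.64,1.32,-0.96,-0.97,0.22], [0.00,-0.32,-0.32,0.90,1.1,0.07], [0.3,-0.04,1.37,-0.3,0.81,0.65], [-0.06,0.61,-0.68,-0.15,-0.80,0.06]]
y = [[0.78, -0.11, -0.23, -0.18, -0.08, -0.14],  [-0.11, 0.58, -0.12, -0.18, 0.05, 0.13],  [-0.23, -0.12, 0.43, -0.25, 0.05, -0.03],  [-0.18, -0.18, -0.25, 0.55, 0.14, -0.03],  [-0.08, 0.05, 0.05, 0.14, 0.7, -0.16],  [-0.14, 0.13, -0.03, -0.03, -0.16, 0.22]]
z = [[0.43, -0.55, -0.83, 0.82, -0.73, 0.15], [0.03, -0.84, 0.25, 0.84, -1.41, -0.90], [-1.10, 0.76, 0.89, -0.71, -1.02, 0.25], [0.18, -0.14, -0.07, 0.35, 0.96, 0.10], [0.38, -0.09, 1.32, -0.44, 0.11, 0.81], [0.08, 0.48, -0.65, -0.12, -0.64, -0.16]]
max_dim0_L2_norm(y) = 0.86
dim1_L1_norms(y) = [1.52, 1.17, 1.11, 1.33, 1.18, 0.71]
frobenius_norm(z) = 3.98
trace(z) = 0.78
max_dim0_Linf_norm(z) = 1.41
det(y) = -0.00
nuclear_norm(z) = 8.19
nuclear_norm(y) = 3.27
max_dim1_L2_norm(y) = 0.86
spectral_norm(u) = 3.10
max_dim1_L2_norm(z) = 2.07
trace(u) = 4.04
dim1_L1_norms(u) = [4.39, 3.26, 5.44, 2.71, 3.47, 2.36]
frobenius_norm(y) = 1.60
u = y + z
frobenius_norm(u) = 4.45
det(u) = 1.99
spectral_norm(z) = 2.59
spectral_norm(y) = 0.97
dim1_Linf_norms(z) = [0.83, 1.41, 1.1, 0.96, 1.32, 0.65]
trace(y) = 3.26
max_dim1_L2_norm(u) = 2.41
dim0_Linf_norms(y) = [0.78, 0.58, 0.43, 0.55, 0.7, 0.22]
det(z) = 0.99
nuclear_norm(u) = 9.00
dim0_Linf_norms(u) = [1.33, 0.66, 1.37, 0.96, 1.36, 0.77]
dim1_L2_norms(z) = [1.55, 2.07, 2.05, 1.05, 1.66, 1.05]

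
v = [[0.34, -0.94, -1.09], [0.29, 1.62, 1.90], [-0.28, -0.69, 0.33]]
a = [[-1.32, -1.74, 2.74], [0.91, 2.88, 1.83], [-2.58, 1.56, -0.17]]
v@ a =[[1.51, -5.0, -0.6], [-3.81, 7.12, 3.44], [-1.11, -0.99, -2.09]]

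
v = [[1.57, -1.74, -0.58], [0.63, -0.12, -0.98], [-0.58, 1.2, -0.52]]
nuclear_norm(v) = 4.04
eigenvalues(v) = [(0.47+0.89j), (0.47-0.89j), (-0.01+0j)]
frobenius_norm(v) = 3.04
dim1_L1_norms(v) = [3.89, 1.73, 2.3]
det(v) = -0.01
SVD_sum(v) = [[1.54, -1.79, -0.46], [0.44, -0.51, -0.13], [-0.75, 0.87, 0.22]] + [[0.03, 0.05, -0.12], [0.19, 0.38, -0.85], [0.17, 0.34, -0.74]] + [[-0.00,  -0.00,  -0.0], [0.0,  0.0,  0.0], [-0.0,  -0.00,  -0.0]]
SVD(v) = [[-0.87, -0.10, 0.48],[-0.25, -0.75, -0.61],[0.42, -0.65, 0.63]] @ diag([2.762267084864253, 1.2717181848039443, 0.0036620096256597245]) @ [[-0.64,0.74,0.19], [-0.2,-0.40,0.89], [-0.74,-0.53,-0.41]]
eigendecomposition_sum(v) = [[(0.79-0.54j), (-0.88+1.35j), -0.28-0.77j], [(0.32-0.67j), -0.07+1.24j, -0.48-0.40j], [(-0.29-0.24j), 0.59+0.18j, -0.25+0.19j]] + [[(0.79+0.54j), -0.88-1.35j, (-0.28+0.77j)], [(0.32+0.67j), -0.07-1.24j, -0.48+0.40j], [(-0.29+0.24j), 0.59-0.18j, (-0.25-0.19j)]] + [[(-0.02-0j),0.02+0.00j,(-0.02+0j)], [(-0.01-0j),(0.01+0j),-0.01+0.00j], [(-0.01-0j),(0.01+0j),(-0.01+0j)]]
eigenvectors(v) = [[(-0.76+0j), -0.76-0.00j, 0.74+0.00j], [(-0.51+0.29j), (-0.51-0.29j), 0.53+0.00j], [0.08+0.28j, 0.08-0.28j, (0.42+0j)]]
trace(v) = 0.93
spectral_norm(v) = 2.76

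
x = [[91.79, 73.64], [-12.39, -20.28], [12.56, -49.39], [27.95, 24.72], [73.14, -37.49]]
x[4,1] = -37.49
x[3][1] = 24.72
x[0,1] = 73.64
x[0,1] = 73.64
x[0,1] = 73.64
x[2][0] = 12.56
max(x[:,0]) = 91.79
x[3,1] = 24.72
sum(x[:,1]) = -8.800000000000004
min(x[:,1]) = -49.39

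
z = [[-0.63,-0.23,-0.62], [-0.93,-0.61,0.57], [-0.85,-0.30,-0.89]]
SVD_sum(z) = [[-0.72, -0.32, -0.37],[-0.62, -0.28, -0.32],[-0.98, -0.44, -0.51]] + [[0.09, 0.09, -0.25],[-0.31, -0.33, 0.89],[0.13, 0.14, -0.38]] + [[0.0, -0.00, -0.0], [-0.00, 0.00, 0.0], [-0.00, 0.00, 0.00]]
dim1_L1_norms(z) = [1.48, 2.11, 2.04]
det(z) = 0.00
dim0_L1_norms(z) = [2.41, 1.14, 2.08]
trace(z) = -2.13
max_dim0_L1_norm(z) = 2.41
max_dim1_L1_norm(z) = 2.11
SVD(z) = [[-0.53,0.25,-0.81], [-0.45,-0.89,0.02], [-0.72,0.38,0.58]] @ diag([1.6552845374259049, 1.122823679860811, 0.0002900043711011702]) @ [[0.82, 0.37, 0.43], [0.31, 0.33, -0.89], [-0.47, 0.87, 0.16]]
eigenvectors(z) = [[0.58, 0.47, 0.21], [0.08, -0.87, -0.92], [0.81, -0.16, 0.33]]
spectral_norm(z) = 1.66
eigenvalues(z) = [-1.53, 0.0, -0.6]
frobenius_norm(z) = 2.00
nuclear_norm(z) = 2.78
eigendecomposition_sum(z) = [[-0.82, -0.36, -0.47],[-0.12, -0.05, -0.07],[-1.14, -0.50, -0.66]] + [[0.00, -0.00, -0.0], [-0.00, 0.00, 0.00], [-0.00, 0.00, 0.00]] + [[0.19,0.13,-0.15],  [-0.81,-0.56,0.64],  [0.29,0.2,-0.23]]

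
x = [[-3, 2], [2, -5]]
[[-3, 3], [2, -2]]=x @ [[1, -1], [0, 0]]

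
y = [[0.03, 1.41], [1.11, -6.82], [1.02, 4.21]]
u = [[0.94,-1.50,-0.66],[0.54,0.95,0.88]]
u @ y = [[-2.31,8.78],  [1.97,-2.01]]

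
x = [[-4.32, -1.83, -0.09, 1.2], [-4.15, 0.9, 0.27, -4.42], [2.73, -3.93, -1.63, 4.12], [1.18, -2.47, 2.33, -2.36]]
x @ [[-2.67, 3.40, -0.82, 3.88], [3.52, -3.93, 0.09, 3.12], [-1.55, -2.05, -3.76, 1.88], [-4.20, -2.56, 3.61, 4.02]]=[[0.19, -10.38, 8.05, -17.82], [32.39, -6.89, -13.49, -30.55], [-35.90, 17.52, 18.41, 11.83], [-5.54, 14.98, -18.47, -8.23]]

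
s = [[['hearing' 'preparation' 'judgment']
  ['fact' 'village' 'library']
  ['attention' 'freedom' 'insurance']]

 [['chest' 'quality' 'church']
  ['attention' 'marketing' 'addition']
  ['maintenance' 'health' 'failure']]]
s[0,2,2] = 'insurance'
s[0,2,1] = 'freedom'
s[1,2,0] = 'maintenance'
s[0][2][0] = 'attention'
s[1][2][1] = 'health'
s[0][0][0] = 'hearing'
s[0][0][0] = 'hearing'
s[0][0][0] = 'hearing'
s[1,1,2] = 'addition'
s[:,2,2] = ['insurance', 'failure']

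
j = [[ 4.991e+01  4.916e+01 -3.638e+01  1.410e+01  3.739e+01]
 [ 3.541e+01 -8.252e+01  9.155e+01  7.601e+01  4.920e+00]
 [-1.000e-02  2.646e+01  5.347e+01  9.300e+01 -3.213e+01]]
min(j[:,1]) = -82.52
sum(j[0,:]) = 114.17999999999999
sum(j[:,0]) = 85.30999999999999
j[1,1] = -82.52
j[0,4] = 37.39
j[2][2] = 53.47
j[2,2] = 53.47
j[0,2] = -36.38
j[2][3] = 93.0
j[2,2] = 53.47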